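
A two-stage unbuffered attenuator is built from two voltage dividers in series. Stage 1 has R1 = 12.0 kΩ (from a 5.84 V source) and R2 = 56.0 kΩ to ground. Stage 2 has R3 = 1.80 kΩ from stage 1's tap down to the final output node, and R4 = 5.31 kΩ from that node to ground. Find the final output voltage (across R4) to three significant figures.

V_out ≈ 1.50 V

Stage 2 presents R3+R4 = 7.110 kΩ as a load on stage 1's tap.
Stage 1's lower leg becomes R2‖(R3+R4) = 6.309 kΩ, so V_mid = 5.84 × 6.309/18.31 = 2.012 V.
Stage 2 is itself unloaded: V_out = V_mid × R4/(R3+R4) = 2.012 × 5.31/7.110 = 1.50 V.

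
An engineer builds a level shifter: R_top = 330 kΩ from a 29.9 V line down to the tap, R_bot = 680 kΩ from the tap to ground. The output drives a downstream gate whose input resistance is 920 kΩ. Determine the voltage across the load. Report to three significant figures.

V_out ≈ 16.2 V

The load sits in parallel with R_bot: R_bot‖R_L = (680 × 920) / (680 + 920) = 391.0 kΩ.
V_out = 29.9 × 391.0 / (330 + 391.0) = 29.9 × 391.0/721.0 = 16.2 V.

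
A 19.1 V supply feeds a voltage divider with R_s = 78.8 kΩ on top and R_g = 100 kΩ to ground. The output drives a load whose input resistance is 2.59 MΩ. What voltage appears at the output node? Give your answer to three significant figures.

V_out ≈ 10.5 V

The load sits in parallel with R_g: R_g‖R_L = (100 × 2590) / (100 + 2590) = 96.28 kΩ.
V_out = 19.1 × 96.28 / (78.8 + 96.28) = 19.1 × 96.28/175.1 = 10.5 V.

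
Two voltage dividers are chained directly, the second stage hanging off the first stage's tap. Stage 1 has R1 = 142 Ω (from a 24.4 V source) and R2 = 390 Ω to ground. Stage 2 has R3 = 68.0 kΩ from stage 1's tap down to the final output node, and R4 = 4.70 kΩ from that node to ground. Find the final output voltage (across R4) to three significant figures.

V_out ≈ 1.15 V

Stage 2 presents R3+R4 = 72700 Ω as a load on stage 1's tap.
Stage 1's lower leg becomes R2‖(R3+R4) = 387.9 Ω, so V_mid = 24.4 × 387.9/529.9 = 17.86 V.
Stage 2 is itself unloaded: V_out = V_mid × R4/(R3+R4) = 17.86 × 4700/72700 = 1.15 V.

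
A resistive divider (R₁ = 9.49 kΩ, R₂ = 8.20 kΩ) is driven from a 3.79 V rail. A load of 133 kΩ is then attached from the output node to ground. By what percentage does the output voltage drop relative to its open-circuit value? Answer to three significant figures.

The divider's output (Thévenin) resistance is R₁‖R₂ = 4.399 kΩ.
Fractional drop under load = R_th/(R_th + R_L) = 4.399 / (4.399 + 133) = 0.03202.
So the output falls by 3.20 %.

3.20 %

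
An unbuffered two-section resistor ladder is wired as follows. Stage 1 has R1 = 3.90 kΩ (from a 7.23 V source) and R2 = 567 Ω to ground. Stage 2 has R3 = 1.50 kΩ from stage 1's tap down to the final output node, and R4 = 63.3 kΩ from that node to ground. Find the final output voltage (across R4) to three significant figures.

Stage 2 presents R3+R4 = 64800 Ω as a load on stage 1's tap.
Stage 1's lower leg becomes R2‖(R3+R4) = 562.1 Ω, so V_mid = 7.23 × 562.1/4462 = 0.9108 V.
Stage 2 is itself unloaded: V_out = V_mid × R4/(R3+R4) = 0.9108 × 63300/64800 = 0.890 V.

V_out ≈ 0.890 V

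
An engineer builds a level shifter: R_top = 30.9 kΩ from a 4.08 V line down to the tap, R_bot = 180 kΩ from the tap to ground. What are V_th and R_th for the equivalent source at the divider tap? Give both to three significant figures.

V_th is the open-circuit tap voltage: 4.08 × 180/(30.9 + 180) = 3.48 V.
With the supply zeroed, R_top and R_bot appear in parallel from the tap: R_th = R_top‖R_bot = (30.9 × 180)/210.9 = 26.4 kΩ.

V_th = 3.48 V, R_th = 26.4 kΩ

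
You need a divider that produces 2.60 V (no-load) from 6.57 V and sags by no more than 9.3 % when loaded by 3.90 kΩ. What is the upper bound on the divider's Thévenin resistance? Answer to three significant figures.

R_th ≤ 400 Ω

Loading drop = R_th/(R_th + R_L) ≤ 0.0930, so R_th ≤ R_L · ε/(1−ε) = 3.90 kΩ × 0.0930/0.9070 = 400 Ω.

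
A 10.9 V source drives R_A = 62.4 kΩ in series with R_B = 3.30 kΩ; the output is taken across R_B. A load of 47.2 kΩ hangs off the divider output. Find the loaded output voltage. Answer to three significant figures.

The load sits in parallel with R_B: R_B‖R_L = (3.30 × 47.2) / (3.30 + 47.2) = 3.084 kΩ.
V_out = 10.9 × 3.084 / (62.4 + 3.084) = 10.9 × 3.084/65.48 = 0.513 V.
(Unloaded it would have been 0.547 V.)

V_out ≈ 0.513 V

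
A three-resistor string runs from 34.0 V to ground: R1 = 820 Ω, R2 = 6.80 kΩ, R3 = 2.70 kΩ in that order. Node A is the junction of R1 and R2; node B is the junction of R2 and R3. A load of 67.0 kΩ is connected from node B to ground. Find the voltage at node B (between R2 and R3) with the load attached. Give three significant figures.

At node B, R3 is in parallel with the load: R3‖R_L = 2595 Ω.
Below node A the resistance is R2 + (R3‖R_L) = 9395 Ω, so V_A = 34.0 × 9395/10220 = 31.27 V.
Then V_B = V_A × (R3‖R_L)/(R2 + R3‖R_L) = 31.27 × 2595/9395 = 8.64 V.

V ≈ 8.64 V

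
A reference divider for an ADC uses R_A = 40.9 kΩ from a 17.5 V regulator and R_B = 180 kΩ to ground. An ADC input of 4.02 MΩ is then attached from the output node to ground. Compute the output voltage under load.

The load sits in parallel with R_B: R_B‖R_L = (180 × 4020) / (180 + 4020) = 172.3 kΩ.
V_out = 17.5 × 172.3 / (40.9 + 172.3) = 17.5 × 172.3/213.2 = 14.1 V.

V_out ≈ 14.1 V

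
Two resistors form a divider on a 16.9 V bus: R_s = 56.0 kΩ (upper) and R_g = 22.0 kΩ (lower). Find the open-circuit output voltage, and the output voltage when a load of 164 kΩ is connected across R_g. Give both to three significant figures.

Unloaded: 4.77 V; loaded: 4.35 V

Open-circuit: V = 16.9 × 22.0/(56.0 + 22.0) = 4.77 V.
With the load, R_g becomes R_g‖R_L = 19.40 kΩ, so V = 16.9 × 19.40/75.40 = 4.35 V.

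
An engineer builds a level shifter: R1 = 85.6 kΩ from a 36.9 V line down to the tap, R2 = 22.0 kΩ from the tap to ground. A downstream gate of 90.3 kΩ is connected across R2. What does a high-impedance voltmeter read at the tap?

V_out ≈ 6.32 V

The load sits in parallel with R2: R2‖R_L = (22.0 × 90.3) / (22.0 + 90.3) = 17.69 kΩ.
V_out = 36.9 × 17.69 / (85.6 + 17.69) = 36.9 × 17.69/103.3 = 6.32 V.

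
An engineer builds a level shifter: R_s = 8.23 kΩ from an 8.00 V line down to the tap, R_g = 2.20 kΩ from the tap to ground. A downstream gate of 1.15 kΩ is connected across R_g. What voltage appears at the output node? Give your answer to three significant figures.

The load sits in parallel with R_g: R_g‖R_L = (2.20 × 1.15) / (2.20 + 1.15) = 0.7552 kΩ.
V_out = 8.00 × 0.7552 / (8.23 + 0.7552) = 8.00 × 0.7552/8.985 = 0.672 V.

V_out ≈ 0.672 V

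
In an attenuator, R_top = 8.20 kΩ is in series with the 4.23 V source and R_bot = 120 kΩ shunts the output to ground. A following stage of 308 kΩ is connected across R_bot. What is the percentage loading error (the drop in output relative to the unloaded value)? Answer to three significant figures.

The divider's output (Thévenin) resistance is R_top‖R_bot = 7.676 kΩ.
Fractional drop under load = R_th/(R_th + R_L) = 7.676 / (7.676 + 308) = 0.02431.
So the output falls by 2.43 %.

2.43 %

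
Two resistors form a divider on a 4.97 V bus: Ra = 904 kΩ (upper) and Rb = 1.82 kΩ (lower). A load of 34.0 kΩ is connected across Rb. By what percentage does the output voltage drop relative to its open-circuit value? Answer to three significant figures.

5.07 %

The divider's output (Thévenin) resistance is Ra‖Rb = 1.816 kΩ.
Fractional drop under load = R_th/(R_th + R_L) = 1.816 / (1.816 + 34.0) = 0.05071.
So the output falls by 5.07 %.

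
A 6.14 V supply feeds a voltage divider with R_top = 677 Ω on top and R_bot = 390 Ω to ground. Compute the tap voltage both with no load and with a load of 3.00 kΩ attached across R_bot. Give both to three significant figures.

Unloaded: 2.24 V; loaded: 2.07 V

Open-circuit: V = 6.14 × 390/(677 + 390) = 2.24 V.
With the load, R_bot becomes R_bot‖R_L = 345.1 Ω, so V = 6.14 × 345.1/1022 = 2.07 V.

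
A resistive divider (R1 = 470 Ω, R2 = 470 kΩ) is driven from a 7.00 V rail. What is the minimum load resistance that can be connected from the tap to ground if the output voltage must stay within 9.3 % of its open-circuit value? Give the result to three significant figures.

R_L(min) ≈ 4.58 kΩ

Output resistance R_th = R1‖R2 = (470 × 470000)/470500 = 469.5 Ω.
The fractional drop is R_th/(R_th + R_L); requiring this ≤ 0.0930 gives R_L ≥ R_th(1/0.0930 − 1) = 469.5 × 9.753 = 4.58 kΩ.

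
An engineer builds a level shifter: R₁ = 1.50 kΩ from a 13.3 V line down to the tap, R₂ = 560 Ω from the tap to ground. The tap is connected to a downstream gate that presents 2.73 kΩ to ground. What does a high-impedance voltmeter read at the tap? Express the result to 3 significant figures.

The load sits in parallel with R₂: R₂‖R_L = (560 × 2730) / (560 + 2730) = 464.7 Ω.
V_out = 13.3 × 464.7 / (1500 + 464.7) = 13.3 × 464.7/1965 = 3.15 V.
(Unloaded it would have been 3.62 V.)

V_out ≈ 3.15 V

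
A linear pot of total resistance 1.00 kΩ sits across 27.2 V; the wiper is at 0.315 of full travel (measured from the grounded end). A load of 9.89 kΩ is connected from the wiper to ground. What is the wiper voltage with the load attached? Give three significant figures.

V ≈ 8.39 V

The wiper splits the pot into (1−α)R = 685.0 Ω above and αR = 315.0 Ω below.
Lower section ‖ load = 305.3 Ω.
V_wiper = 27.2 × 305.3/(685.0 + 305.3) = 8.39 V.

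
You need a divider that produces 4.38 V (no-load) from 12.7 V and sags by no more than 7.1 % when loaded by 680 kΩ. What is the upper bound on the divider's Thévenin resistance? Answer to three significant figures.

R_th ≤ 52.0 kΩ

Loading drop = R_th/(R_th + R_L) ≤ 0.0710, so R_th ≤ R_L · ε/(1−ε) = 680 kΩ × 0.0710/0.9290 = 52.0 kΩ.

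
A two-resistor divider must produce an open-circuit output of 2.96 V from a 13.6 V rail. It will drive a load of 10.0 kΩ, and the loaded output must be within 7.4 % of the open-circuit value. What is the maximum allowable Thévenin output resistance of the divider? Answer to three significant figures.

R_th ≤ 799 Ω

Loading drop = R_th/(R_th + R_L) ≤ 0.0740, so R_th ≤ R_L · ε/(1−ε) = 10.0 kΩ × 0.0740/0.9260 = 799 Ω.
(Any R1, R2 with R2/(R1+R2) = 0.218 and R1‖R2 ≤ 799 Ω will meet the spec.)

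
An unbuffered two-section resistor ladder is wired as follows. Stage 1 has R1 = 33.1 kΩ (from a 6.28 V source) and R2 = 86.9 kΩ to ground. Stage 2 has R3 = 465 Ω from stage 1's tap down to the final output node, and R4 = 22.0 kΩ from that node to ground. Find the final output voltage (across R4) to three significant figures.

V_out ≈ 2.15 V

Stage 2 presents R3+R4 = 22460 Ω as a load on stage 1's tap.
Stage 1's lower leg becomes R2‖(R3+R4) = 17850 Ω, so V_mid = 6.28 × 17850/50950 = 2.200 V.
Stage 2 is itself unloaded: V_out = V_mid × R4/(R3+R4) = 2.200 × 22000/22460 = 2.15 V.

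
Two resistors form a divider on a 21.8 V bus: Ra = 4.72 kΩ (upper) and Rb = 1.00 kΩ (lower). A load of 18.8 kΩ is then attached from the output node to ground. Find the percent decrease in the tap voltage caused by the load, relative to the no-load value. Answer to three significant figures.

4.20 %

The divider's output (Thévenin) resistance is Ra‖Rb = 0.8252 kΩ.
Fractional drop under load = R_th/(R_th + R_L) = 0.8252 / (0.8252 + 18.8) = 0.04205.
So the output falls by 4.20 %.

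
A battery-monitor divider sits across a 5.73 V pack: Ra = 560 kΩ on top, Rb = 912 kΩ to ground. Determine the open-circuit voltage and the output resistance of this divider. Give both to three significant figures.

V_th = 3.55 V, R_th = 347 kΩ

V_th is the open-circuit tap voltage: 5.73 × 912/(560 + 912) = 3.55 V.
With the supply zeroed, Ra and Rb appear in parallel from the tap: R_th = Ra‖Rb = (560 × 912)/1472 = 347 kΩ.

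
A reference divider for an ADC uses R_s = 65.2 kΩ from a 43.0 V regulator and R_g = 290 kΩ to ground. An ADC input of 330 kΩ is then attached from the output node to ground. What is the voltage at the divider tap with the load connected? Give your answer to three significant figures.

V_out ≈ 30.2 V

The load sits in parallel with R_g: R_g‖R_L = (290 × 330) / (290 + 330) = 154.4 kΩ.
V_out = 43.0 × 154.4 / (65.2 + 154.4) = 43.0 × 154.4/219.6 = 30.2 V.
(Unloaded it would have been 35.1 V.)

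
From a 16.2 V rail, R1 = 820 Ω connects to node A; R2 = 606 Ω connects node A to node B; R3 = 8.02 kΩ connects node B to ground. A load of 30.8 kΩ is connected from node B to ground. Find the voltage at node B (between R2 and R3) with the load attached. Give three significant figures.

At node B, R3 is in parallel with the load: R3‖R_L = 6363 Ω.
Below node A the resistance is R2 + (R3‖R_L) = 6969 Ω, so V_A = 16.2 × 6969/7789 = 14.49 V.
Then V_B = V_A × (R3‖R_L)/(R2 + R3‖R_L) = 14.49 × 6363/6969 = 13.2 V.

V ≈ 13.2 V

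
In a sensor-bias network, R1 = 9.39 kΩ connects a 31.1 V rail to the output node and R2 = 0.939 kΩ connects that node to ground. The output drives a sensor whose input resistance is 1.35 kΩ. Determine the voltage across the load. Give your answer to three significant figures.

V_out ≈ 1.73 V

The load sits in parallel with R2: R2‖R_L = (939 × 1350) / (939 + 1350) = 553.8 Ω.
V_out = 31.1 × 553.8 / (9390 + 553.8) = 31.1 × 553.8/9944 = 1.73 V.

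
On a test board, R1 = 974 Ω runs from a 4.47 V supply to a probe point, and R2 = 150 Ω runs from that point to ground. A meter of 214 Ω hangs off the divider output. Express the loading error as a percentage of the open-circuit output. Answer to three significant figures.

37.8 %

The divider's output (Thévenin) resistance is R1‖R2 = 130.0 Ω.
Fractional drop under load = R_th/(R_th + R_L) = 130.0 / (130.0 + 214) = 0.3779.
So the output falls by 37.8 %.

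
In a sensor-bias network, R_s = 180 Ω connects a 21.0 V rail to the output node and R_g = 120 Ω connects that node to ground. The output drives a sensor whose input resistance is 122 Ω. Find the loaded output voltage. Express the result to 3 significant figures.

The load sits in parallel with R_g: R_g‖R_L = (120 × 122) / (120 + 122) = 60.50 Ω.
V_out = 21.0 × 60.50 / (180 + 60.50) = 21.0 × 60.50/240.5 = 5.28 V.
(Unloaded it would have been 8.40 V.)

V_out ≈ 5.28 V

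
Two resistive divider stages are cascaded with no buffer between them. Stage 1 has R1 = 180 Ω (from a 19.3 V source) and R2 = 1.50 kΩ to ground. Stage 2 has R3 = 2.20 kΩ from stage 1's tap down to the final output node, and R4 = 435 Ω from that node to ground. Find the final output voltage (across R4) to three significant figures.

Stage 2 presents R3+R4 = 2635 Ω as a load on stage 1's tap.
Stage 1's lower leg becomes R2‖(R3+R4) = 955.9 Ω, so V_mid = 19.3 × 955.9/1136 = 16.24 V.
Stage 2 is itself unloaded: V_out = V_mid × R4/(R3+R4) = 16.24 × 435/2635 = 2.68 V.

V_out ≈ 2.68 V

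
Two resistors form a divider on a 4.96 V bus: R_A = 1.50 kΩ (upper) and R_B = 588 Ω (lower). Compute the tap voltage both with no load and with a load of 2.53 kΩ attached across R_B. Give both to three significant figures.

Unloaded: 1.40 V; loaded: 1.20 V

Open-circuit: V = 4.96 × 588/(1500 + 588) = 1.40 V.
With the load, R_B becomes R_B‖R_L = 477.1 Ω, so V = 4.96 × 477.1/1977 = 1.20 V.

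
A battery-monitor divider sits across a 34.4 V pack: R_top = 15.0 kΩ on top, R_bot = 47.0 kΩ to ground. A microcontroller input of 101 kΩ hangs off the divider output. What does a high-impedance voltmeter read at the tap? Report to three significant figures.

V_out ≈ 23.4 V

The load sits in parallel with R_bot: R_bot‖R_L = (47.0 × 101) / (47.0 + 101) = 32.07 kΩ.
V_out = 34.4 × 32.07 / (15.0 + 32.07) = 34.4 × 32.07/47.07 = 23.4 V.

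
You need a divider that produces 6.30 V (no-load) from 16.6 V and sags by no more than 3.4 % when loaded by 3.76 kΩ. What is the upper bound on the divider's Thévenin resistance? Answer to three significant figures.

R_th ≤ 132 Ω

Loading drop = R_th/(R_th + R_L) ≤ 0.0340, so R_th ≤ R_L · ε/(1−ε) = 3.76 kΩ × 0.0340/0.9660 = 132 Ω.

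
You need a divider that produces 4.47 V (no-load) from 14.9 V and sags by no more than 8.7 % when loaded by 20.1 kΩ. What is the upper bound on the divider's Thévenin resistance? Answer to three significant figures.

R_th ≤ 1.92 kΩ

Loading drop = R_th/(R_th + R_L) ≤ 0.0870, so R_th ≤ R_L · ε/(1−ε) = 20.1 kΩ × 0.0870/0.9130 = 1.92 kΩ.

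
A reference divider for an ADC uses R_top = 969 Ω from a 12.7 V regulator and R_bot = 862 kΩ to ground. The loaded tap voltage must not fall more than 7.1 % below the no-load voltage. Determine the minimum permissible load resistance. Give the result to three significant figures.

R_L(min) ≈ 12.7 kΩ

Output resistance R_th = R_top‖R_bot = (969 × 862000)/863000 = 967.9 Ω.
The fractional drop is R_th/(R_th + R_L); requiring this ≤ 0.0710 gives R_L ≥ R_th(1/0.0710 − 1) = 967.9 × 13.08 = 12.7 kΩ.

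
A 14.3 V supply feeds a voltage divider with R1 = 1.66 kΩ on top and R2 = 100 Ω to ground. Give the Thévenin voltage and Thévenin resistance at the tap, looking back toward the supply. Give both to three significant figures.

V_th = 0.812 V, R_th = 94.3 Ω

V_th is the open-circuit tap voltage: 14.3 × 100/(1660 + 100) = 0.812 V.
With the supply zeroed, R1 and R2 appear in parallel from the tap: R_th = R1‖R2 = (1660 × 100)/1760 = 94.3 Ω.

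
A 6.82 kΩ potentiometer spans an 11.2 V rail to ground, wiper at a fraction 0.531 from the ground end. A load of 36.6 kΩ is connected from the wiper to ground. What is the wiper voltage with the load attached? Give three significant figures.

V ≈ 5.68 V

The wiper splits the pot into (1−α)R = 3.199 kΩ above and αR = 3.621 kΩ below.
Lower section ‖ load = 3.295 kΩ.
V_wiper = 11.2 × 3.295/(3.199 + 3.295) = 5.68 V.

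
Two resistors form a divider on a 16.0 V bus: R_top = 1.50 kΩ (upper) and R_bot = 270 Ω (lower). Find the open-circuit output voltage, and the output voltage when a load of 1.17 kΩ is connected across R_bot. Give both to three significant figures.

Unloaded: 2.44 V; loaded: 2.04 V

Open-circuit: V = 16.0 × 270/(1500 + 270) = 2.44 V.
With the load, R_bot becomes R_bot‖R_L = 219.4 Ω, so V = 16.0 × 219.4/1719 = 2.04 V.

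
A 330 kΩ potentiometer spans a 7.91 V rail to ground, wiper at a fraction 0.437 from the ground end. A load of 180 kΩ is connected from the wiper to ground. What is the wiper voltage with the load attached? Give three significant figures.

The wiper splits the pot into (1−α)R = 185.8 kΩ above and αR = 144.2 kΩ below.
Lower section ‖ load = 80.06 kΩ.
V_wiper = 7.91 × 80.06/(185.8 + 80.06) = 2.38 V.

V ≈ 2.38 V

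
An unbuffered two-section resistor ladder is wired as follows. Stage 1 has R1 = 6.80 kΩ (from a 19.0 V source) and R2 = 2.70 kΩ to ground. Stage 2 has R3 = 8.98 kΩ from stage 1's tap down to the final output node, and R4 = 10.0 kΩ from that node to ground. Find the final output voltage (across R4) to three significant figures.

V_out ≈ 2.58 V

Stage 2 presents R3+R4 = 18.98 kΩ as a load on stage 1's tap.
Stage 1's lower leg becomes R2‖(R3+R4) = 2.364 kΩ, so V_mid = 19.0 × 2.364/9.164 = 4.901 V.
Stage 2 is itself unloaded: V_out = V_mid × R4/(R3+R4) = 4.901 × 10.0/18.98 = 2.58 V.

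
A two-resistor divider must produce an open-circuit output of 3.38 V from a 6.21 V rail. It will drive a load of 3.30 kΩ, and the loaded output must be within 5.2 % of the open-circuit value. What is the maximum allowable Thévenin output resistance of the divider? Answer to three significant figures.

Loading drop = R_th/(R_th + R_L) ≤ 0.0520, so R_th ≤ R_L · ε/(1−ε) = 3.30 kΩ × 0.0520/0.9480 = 181 Ω.

R_th ≤ 181 Ω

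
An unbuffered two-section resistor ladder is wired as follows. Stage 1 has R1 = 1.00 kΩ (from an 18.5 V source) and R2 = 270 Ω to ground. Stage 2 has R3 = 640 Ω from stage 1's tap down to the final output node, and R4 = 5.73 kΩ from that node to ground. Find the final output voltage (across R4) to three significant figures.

Stage 2 presents R3+R4 = 6370 Ω as a load on stage 1's tap.
Stage 1's lower leg becomes R2‖(R3+R4) = 259.0 Ω, so V_mid = 18.5 × 259.0/1259 = 3.806 V.
Stage 2 is itself unloaded: V_out = V_mid × R4/(R3+R4) = 3.806 × 5730/6370 = 3.42 V.

V_out ≈ 3.42 V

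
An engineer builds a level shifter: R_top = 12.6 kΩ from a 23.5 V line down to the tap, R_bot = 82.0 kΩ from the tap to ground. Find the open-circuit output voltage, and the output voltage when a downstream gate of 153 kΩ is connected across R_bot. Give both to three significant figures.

Open-circuit: V = 23.5 × 82.0/(12.6 + 82.0) = 20.4 V.
With the load, R_bot becomes R_bot‖R_L = 53.39 kΩ, so V = 23.5 × 53.39/65.99 = 19.0 V.

Unloaded: 20.4 V; loaded: 19.0 V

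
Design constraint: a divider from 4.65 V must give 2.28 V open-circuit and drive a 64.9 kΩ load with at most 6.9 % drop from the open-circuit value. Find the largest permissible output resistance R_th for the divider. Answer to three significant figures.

Loading drop = R_th/(R_th + R_L) ≤ 0.0690, so R_th ≤ R_L · ε/(1−ε) = 64.9 kΩ × 0.0690/0.9310 = 4.81 kΩ.
(Any R1, R2 with R2/(R1+R2) = 0.490 and R1‖R2 ≤ 4.81 kΩ will meet the spec.)

R_th ≤ 4.81 kΩ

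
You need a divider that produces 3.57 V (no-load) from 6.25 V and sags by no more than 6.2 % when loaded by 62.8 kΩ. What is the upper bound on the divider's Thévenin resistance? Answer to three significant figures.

R_th ≤ 4.15 kΩ

Loading drop = R_th/(R_th + R_L) ≤ 0.0620, so R_th ≤ R_L · ε/(1−ε) = 62.8 kΩ × 0.0620/0.9380 = 4.15 kΩ.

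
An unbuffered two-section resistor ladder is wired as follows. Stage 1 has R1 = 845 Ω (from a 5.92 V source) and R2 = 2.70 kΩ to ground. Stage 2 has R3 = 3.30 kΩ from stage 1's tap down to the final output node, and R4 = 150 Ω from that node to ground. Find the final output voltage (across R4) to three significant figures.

V_out ≈ 0.165 V

Stage 2 presents R3+R4 = 3450 Ω as a load on stage 1's tap.
Stage 1's lower leg becomes R2‖(R3+R4) = 1515 Ω, so V_mid = 5.92 × 1515/2360 = 3.800 V.
Stage 2 is itself unloaded: V_out = V_mid × R4/(R3+R4) = 3.800 × 150/3450 = 0.165 V.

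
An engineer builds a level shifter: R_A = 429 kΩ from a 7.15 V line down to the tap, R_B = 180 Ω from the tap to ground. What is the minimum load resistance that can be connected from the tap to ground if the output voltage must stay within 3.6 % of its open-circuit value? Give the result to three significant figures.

Output resistance R_th = R_A‖R_B = (429000 × 180)/429200 = 179.9 Ω.
The fractional drop is R_th/(R_th + R_L); requiring this ≤ 0.0360 gives R_L ≥ R_th(1/0.0360 − 1) = 179.9 × 26.78 = 4.82 kΩ.

R_L(min) ≈ 4.82 kΩ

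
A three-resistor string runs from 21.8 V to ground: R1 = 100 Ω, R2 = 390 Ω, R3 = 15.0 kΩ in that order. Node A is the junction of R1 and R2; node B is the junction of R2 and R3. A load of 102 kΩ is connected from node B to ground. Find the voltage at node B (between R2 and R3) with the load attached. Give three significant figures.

V ≈ 21.0 V

At node B, R3 is in parallel with the load: R3‖R_L = 13080 Ω.
Below node A the resistance is R2 + (R3‖R_L) = 13470 Ω, so V_A = 21.8 × 13470/13570 = 21.64 V.
Then V_B = V_A × (R3‖R_L)/(R2 + R3‖R_L) = 21.64 × 13080/13470 = 21.0 V.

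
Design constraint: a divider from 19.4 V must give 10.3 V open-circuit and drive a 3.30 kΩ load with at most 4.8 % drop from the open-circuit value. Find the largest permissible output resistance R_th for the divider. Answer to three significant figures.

R_th ≤ 166 Ω

Loading drop = R_th/(R_th + R_L) ≤ 0.0480, so R_th ≤ R_L · ε/(1−ε) = 3.30 kΩ × 0.0480/0.9520 = 166 Ω.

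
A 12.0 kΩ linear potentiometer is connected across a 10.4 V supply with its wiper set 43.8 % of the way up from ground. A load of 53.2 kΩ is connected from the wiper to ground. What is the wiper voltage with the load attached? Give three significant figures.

V ≈ 4.32 V

The wiper splits the pot into (1−α)R = 6.744 kΩ above and αR = 5.256 kΩ below.
Lower section ‖ load = 4.783 kΩ.
V_wiper = 10.4 × 4.783/(6.744 + 4.783) = 4.32 V.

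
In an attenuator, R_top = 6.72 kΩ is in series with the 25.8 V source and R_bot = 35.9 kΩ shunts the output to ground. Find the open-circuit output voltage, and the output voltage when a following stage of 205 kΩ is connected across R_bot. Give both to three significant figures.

Open-circuit: V = 25.8 × 35.9/(6.72 + 35.9) = 21.7 V.
With the load, R_bot becomes R_bot‖R_L = 30.55 kΩ, so V = 25.8 × 30.55/37.27 = 21.1 V.

Unloaded: 21.7 V; loaded: 21.1 V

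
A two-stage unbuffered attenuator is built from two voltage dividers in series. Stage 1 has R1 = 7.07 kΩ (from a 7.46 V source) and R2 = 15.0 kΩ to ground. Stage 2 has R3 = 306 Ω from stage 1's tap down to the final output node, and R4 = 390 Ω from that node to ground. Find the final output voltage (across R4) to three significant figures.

V_out ≈ 0.359 V

Stage 2 presents R3+R4 = 696.0 Ω as a load on stage 1's tap.
Stage 1's lower leg becomes R2‖(R3+R4) = 665.1 Ω, so V_mid = 7.46 × 665.1/7735 = 0.6415 V.
Stage 2 is itself unloaded: V_out = V_mid × R4/(R3+R4) = 0.6415 × 390/696.0 = 0.359 V.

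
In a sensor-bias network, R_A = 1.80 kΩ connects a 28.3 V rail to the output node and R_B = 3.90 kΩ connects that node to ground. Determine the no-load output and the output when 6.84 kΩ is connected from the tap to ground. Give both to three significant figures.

Open-circuit: V = 28.3 × 3.90/(1.80 + 3.90) = 19.4 V.
With the load, R_B becomes R_B‖R_L = 2.484 kΩ, so V = 28.3 × 2.484/4.284 = 16.4 V.

Unloaded: 19.4 V; loaded: 16.4 V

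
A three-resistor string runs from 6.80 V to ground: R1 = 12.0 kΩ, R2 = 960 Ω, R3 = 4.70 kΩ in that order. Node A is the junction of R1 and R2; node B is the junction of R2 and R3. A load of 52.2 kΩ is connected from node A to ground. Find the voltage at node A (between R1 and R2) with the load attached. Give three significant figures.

V ≈ 2.03 V

Below node A the series string R2+R3 = 5660 Ω sits in parallel with the 52200 Ω load: 5106 Ω.
V_A = 6.80 × 5106/(12000 + 5106) = 2.03 V.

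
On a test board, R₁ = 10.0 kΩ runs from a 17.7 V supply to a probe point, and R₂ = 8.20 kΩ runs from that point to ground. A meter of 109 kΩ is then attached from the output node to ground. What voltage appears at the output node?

V_out ≈ 7.66 V

The load sits in parallel with R₂: R₂‖R_L = (8.20 × 109) / (8.20 + 109) = 7.626 kΩ.
V_out = 17.7 × 7.626 / (10.0 + 7.626) = 17.7 × 7.626/17.63 = 7.66 V.
(Unloaded it would have been 7.97 V.)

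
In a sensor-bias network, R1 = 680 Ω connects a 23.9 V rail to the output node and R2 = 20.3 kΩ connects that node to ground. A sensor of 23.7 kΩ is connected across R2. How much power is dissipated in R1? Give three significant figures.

Total resistance from the source is R1 + (R2‖R_L) = 11610 Ω, so I = 23.9/11610 Ω = 2.058 mA.
P = I²·R1 = (2.058 mA)² × 680 Ω = 2.88 mW.

P ≈ 2.88 mW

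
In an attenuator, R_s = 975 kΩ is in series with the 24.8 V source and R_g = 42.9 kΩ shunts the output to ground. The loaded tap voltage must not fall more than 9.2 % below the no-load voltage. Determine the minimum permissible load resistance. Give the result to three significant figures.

R_L(min) ≈ 406 kΩ

Output resistance R_th = R_s‖R_g = (975 × 42.9)/1018 = 41.09 kΩ.
The fractional drop is R_th/(R_th + R_L); requiring this ≤ 0.0920 gives R_L ≥ R_th(1/0.0920 − 1) = 41.09 × 9.870 = 406 kΩ.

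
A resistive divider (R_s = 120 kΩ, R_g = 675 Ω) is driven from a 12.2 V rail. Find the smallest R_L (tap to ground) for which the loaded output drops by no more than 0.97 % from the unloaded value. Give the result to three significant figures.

Output resistance R_th = R_s‖R_g = (120000 × 675)/120700 = 671.2 Ω.
The fractional drop is R_th/(R_th + R_L); requiring this ≤ 0.00970 gives R_L ≥ R_th(1/0.00970 − 1) = 671.2 × 102.1 = 68.5 kΩ.

R_L(min) ≈ 68.5 kΩ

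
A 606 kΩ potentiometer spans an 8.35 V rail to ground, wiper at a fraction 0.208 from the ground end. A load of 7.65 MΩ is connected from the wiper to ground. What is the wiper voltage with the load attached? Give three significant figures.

The wiper splits the pot into (1−α)R = 480.0 kΩ above and αR = 126.0 kΩ below.
Lower section ‖ load = 124.0 kΩ.
V_wiper = 8.35 × 124.0/(480.0 + 124.0) = 1.71 V.

V ≈ 1.71 V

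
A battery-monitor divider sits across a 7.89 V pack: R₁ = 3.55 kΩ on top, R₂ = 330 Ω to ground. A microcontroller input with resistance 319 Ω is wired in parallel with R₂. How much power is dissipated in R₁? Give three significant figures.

Total resistance from the source is R₁ + (R₂‖R_L) = 3712 Ω, so I = 7.89/3712 Ω = 2.125 mA.
P = I²·R₁ = (2.125 mA)² × 3.55 kΩ = 16.0 mW.

P ≈ 16.0 mW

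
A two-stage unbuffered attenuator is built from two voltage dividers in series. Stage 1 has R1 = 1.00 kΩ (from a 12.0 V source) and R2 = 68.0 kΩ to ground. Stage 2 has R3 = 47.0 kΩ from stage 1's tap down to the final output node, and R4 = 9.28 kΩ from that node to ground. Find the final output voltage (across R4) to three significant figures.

Stage 2 presents R3+R4 = 56.28 kΩ as a load on stage 1's tap.
Stage 1's lower leg becomes R2‖(R3+R4) = 30.79 kΩ, so V_mid = 12.0 × 30.79/31.79 = 11.62 V.
Stage 2 is itself unloaded: V_out = V_mid × R4/(R3+R4) = 11.62 × 9.28/56.28 = 1.92 V.

V_out ≈ 1.92 V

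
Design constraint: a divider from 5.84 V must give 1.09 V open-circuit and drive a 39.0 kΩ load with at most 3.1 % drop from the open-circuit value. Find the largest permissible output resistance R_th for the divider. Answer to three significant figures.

R_th ≤ 1.25 kΩ

Loading drop = R_th/(R_th + R_L) ≤ 0.0310, so R_th ≤ R_L · ε/(1−ε) = 39.0 kΩ × 0.0310/0.9690 = 1.25 kΩ.
(Any R1, R2 with R2/(R1+R2) = 0.187 and R1‖R2 ≤ 1.25 kΩ will meet the spec.)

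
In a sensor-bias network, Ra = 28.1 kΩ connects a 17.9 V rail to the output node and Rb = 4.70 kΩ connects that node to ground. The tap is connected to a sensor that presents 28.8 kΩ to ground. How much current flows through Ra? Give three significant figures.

Rb‖R_L = 4.041 kΩ, so the source sees Ra + Rb‖R_L = 32.14 kΩ.
I = 17.9 V / 32.14 kΩ = 0.557 mA.

I ≈ 0.557 mA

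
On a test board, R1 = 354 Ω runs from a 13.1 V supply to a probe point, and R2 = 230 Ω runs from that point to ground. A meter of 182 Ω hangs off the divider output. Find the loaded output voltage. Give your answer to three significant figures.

The load sits in parallel with R2: R2‖R_L = (230 × 182) / (230 + 182) = 101.6 Ω.
V_out = 13.1 × 101.6 / (354 + 101.6) = 13.1 × 101.6/455.6 = 2.92 V.
(Unloaded it would have been 5.16 V.)

V_out ≈ 2.92 V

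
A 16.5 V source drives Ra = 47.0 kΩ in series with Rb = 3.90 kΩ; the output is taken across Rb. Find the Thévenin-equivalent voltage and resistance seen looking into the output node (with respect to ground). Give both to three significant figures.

V_th is the open-circuit tap voltage: 16.5 × 3.90/(47.0 + 3.90) = 1.26 V.
With the supply zeroed, Ra and Rb appear in parallel from the tap: R_th = Ra‖Rb = (47.0 × 3.90)/50.90 = 3.60 kΩ.

V_th = 1.26 V, R_th = 3.60 kΩ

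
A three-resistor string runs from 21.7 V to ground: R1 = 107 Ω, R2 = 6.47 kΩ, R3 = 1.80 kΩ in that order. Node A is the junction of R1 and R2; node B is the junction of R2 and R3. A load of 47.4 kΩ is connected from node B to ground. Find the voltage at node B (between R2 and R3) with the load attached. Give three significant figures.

V ≈ 4.53 V

At node B, R3 is in parallel with the load: R3‖R_L = 1734 Ω.
Below node A the resistance is R2 + (R3‖R_L) = 8204 Ω, so V_A = 21.7 × 8204/8311 = 21.42 V.
Then V_B = V_A × (R3‖R_L)/(R2 + R3‖R_L) = 21.42 × 1734/8204 = 4.53 V.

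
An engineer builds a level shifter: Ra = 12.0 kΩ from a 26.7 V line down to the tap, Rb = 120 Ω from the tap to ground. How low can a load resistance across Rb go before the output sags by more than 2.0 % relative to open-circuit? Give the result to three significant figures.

R_L(min) ≈ 5.82 kΩ

Output resistance R_th = Ra‖Rb = (12000 × 120)/12120 = 118.8 Ω.
The fractional drop is R_th/(R_th + R_L); requiring this ≤ 0.0200 gives R_L ≥ R_th(1/0.0200 − 1) = 118.8 × 49.00 = 5.82 kΩ.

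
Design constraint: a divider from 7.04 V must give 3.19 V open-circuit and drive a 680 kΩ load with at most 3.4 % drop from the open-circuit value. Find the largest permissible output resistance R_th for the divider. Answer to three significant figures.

R_th ≤ 23.9 kΩ

Loading drop = R_th/(R_th + R_L) ≤ 0.0340, so R_th ≤ R_L · ε/(1−ε) = 680 kΩ × 0.0340/0.9660 = 23.9 kΩ.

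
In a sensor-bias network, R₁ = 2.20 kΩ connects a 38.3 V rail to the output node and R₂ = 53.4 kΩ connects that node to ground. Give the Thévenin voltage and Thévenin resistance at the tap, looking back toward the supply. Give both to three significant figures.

V_th = 36.8 V, R_th = 2.11 kΩ

V_th is the open-circuit tap voltage: 38.3 × 53.4/(2.20 + 53.4) = 36.8 V.
With the supply zeroed, R₁ and R₂ appear in parallel from the tap: R_th = R₁‖R₂ = (2.20 × 53.4)/55.60 = 2.11 kΩ.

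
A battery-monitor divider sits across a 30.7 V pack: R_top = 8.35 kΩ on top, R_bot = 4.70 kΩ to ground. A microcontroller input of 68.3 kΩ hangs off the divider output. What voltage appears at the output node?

The load sits in parallel with R_bot: R_bot‖R_L = (4.70 × 68.3) / (4.70 + 68.3) = 4.397 kΩ.
V_out = 30.7 × 4.397 / (8.35 + 4.397) = 30.7 × 4.397/12.75 = 10.6 V.
(Unloaded it would have been 11.1 V.)

V_out ≈ 10.6 V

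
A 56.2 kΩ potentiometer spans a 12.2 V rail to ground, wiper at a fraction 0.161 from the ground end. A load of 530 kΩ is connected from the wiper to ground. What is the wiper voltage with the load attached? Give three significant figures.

The wiper splits the pot into (1−α)R = 47.15 kΩ above and αR = 9.048 kΩ below.
Lower section ‖ load = 8.896 kΩ.
V_wiper = 12.2 × 8.896/(47.15 + 8.896) = 1.94 V.

V ≈ 1.94 V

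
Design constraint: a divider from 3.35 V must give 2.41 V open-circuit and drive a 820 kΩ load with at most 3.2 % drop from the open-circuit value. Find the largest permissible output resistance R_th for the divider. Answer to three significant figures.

R_th ≤ 27.1 kΩ

Loading drop = R_th/(R_th + R_L) ≤ 0.0320, so R_th ≤ R_L · ε/(1−ε) = 820 kΩ × 0.0320/0.9680 = 27.1 kΩ.
(Any R1, R2 with R2/(R1+R2) = 0.719 and R1‖R2 ≤ 27.1 kΩ will meet the spec.)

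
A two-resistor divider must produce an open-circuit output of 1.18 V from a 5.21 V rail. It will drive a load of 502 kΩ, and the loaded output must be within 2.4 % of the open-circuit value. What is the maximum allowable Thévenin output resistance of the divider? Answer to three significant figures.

Loading drop = R_th/(R_th + R_L) ≤ 0.0240, so R_th ≤ R_L · ε/(1−ε) = 502 kΩ × 0.0240/0.9760 = 12.3 kΩ.
(Any R1, R2 with R2/(R1+R2) = 0.226 and R1‖R2 ≤ 12.3 kΩ will meet the spec.)

R_th ≤ 12.3 kΩ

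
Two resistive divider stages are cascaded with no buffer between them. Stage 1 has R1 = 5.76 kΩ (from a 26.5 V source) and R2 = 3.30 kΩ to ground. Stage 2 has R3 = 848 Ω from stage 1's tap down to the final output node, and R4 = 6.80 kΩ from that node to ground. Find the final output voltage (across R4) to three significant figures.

V_out ≈ 6.73 V

Stage 2 presents R3+R4 = 7648 Ω as a load on stage 1's tap.
Stage 1's lower leg becomes R2‖(R3+R4) = 2305 Ω, so V_mid = 26.5 × 2305/8065 = 7.574 V.
Stage 2 is itself unloaded: V_out = V_mid × R4/(R3+R4) = 7.574 × 6800/7648 = 6.73 V.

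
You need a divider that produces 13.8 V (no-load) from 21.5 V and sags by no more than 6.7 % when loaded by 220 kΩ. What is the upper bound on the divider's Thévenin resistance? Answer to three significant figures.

Loading drop = R_th/(R_th + R_L) ≤ 0.0670, so R_th ≤ R_L · ε/(1−ε) = 220 kΩ × 0.0670/0.9330 = 15.8 kΩ.

R_th ≤ 15.8 kΩ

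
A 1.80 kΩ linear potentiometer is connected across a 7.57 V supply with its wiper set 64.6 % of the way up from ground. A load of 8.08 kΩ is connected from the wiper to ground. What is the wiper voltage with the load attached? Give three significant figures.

V ≈ 4.65 V

The wiper splits the pot into (1−α)R = 637.2 Ω above and αR = 1163 Ω below.
Lower section ‖ load = 1017 Ω.
V_wiper = 7.57 × 1017/(637.2 + 1017) = 4.65 V.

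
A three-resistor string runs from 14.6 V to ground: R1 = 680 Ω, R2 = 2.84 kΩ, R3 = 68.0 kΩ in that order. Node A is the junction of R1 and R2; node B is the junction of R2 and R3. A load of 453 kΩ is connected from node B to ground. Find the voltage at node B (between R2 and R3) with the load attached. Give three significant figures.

At node B, R3 is in parallel with the load: R3‖R_L = 59120 Ω.
Below node A the resistance is R2 + (R3‖R_L) = 61960 Ω, so V_A = 14.6 × 61960/62640 = 14.44 V.
Then V_B = V_A × (R3‖R_L)/(R2 + R3‖R_L) = 14.44 × 59120/61960 = 13.8 V.

V ≈ 13.8 V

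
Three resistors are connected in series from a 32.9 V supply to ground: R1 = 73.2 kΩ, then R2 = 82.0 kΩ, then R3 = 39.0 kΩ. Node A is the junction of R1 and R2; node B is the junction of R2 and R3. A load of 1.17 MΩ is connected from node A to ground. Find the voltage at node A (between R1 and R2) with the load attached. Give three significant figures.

V ≈ 19.7 V

Below node A the series string R2+R3 = 121.0 kΩ sits in parallel with the 1170 kΩ load: 109.7 kΩ.
V_A = 32.9 × 109.7/(73.2 + 109.7) = 19.7 V.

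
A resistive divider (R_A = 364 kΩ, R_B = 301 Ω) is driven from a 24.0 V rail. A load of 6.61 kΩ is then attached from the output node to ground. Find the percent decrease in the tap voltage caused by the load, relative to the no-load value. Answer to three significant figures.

4.35 %

The divider's output (Thévenin) resistance is R_A‖R_B = 300.8 Ω.
Fractional drop under load = R_th/(R_th + R_L) = 300.8 / (300.8 + 6610) = 0.04352.
So the output falls by 4.35 %.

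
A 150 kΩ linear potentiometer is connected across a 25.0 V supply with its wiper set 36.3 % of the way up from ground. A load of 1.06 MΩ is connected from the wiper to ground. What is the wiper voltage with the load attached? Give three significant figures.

The wiper splits the pot into (1−α)R = 95.55 kΩ above and αR = 54.45 kΩ below.
Lower section ‖ load = 51.79 kΩ.
V_wiper = 25.0 × 51.79/(95.55 + 51.79) = 8.79 V.

V ≈ 8.79 V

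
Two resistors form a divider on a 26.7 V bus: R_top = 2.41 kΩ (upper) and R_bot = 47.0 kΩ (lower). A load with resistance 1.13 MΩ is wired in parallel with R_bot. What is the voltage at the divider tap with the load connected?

V_out ≈ 25.3 V

The load sits in parallel with R_bot: R_bot‖R_L = (47.0 × 1130) / (47.0 + 1130) = 45.12 kΩ.
V_out = 26.7 × 45.12 / (2.41 + 45.12) = 26.7 × 45.12/47.53 = 25.3 V.
(Unloaded it would have been 25.4 V.)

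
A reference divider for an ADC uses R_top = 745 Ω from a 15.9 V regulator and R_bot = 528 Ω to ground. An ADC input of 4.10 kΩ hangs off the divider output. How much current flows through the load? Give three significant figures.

I_L ≈ 1.50 mA

R_bot‖R_L = 467.8 Ω; V_out = 15.9 × 467.8/1213 = 6.133 V.
I_L = V_out / R_L = 6.133 / 4.10 kΩ = 1.50 mA.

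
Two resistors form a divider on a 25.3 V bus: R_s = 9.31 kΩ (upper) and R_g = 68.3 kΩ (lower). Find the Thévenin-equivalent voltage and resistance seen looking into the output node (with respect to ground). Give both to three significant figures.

V_th = 22.3 V, R_th = 8.19 kΩ

V_th is the open-circuit tap voltage: 25.3 × 68.3/(9.31 + 68.3) = 22.3 V.
With the supply zeroed, R_s and R_g appear in parallel from the tap: R_th = R_s‖R_g = (9.31 × 68.3)/77.61 = 8.19 kΩ.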